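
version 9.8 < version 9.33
True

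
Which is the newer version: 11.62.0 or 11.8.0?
11.62.0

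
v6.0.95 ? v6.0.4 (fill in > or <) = >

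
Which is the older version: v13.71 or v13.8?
v13.8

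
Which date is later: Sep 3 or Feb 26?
Sep 3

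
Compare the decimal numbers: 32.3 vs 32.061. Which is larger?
32.3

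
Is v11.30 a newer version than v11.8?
Yes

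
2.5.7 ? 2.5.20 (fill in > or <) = <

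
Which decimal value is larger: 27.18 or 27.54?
27.54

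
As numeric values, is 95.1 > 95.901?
False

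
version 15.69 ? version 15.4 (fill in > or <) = >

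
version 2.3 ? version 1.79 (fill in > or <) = >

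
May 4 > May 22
False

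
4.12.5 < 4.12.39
True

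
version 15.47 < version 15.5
False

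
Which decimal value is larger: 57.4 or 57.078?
57.4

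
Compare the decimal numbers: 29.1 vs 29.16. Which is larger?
29.16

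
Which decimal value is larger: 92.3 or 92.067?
92.3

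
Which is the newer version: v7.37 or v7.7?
v7.37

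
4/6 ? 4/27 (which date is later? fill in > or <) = <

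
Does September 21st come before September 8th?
No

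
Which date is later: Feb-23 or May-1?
May-1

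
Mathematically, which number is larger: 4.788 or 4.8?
4.8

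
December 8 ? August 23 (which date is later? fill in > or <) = >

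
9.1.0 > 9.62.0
False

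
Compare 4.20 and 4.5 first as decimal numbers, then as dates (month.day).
As decimals: 4.20 < 4.5. As dates: 4/20 is later than 4/5 (day 20 > day 5).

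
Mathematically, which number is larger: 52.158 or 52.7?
52.7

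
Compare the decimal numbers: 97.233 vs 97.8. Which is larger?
97.8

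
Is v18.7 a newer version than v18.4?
Yes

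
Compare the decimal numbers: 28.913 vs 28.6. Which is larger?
28.913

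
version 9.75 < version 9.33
False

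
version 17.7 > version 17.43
False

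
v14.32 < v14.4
False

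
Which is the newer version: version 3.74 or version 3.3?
version 3.74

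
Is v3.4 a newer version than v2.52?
Yes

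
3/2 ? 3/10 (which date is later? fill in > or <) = <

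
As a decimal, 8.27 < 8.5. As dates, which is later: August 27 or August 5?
August 27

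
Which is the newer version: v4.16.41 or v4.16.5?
v4.16.41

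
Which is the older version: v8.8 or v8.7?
v8.7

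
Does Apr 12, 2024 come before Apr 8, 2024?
No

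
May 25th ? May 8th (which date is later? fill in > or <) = >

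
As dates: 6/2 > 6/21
False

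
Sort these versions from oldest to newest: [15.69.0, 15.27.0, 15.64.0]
[15.27.0, 15.64.0, 15.69.0]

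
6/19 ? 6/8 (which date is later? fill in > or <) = >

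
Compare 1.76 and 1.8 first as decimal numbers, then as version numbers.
As decimals: 1.76 < 1.8. As versions: v1.76 > v1.8 (minor version 76 > 8).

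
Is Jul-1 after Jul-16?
No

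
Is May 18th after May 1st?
Yes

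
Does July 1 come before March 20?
No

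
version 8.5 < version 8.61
True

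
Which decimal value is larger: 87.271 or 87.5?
87.5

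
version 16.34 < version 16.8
False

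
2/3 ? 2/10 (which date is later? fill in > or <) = <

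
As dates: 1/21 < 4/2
True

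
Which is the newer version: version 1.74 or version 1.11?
version 1.74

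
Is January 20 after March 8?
No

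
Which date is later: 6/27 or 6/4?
6/27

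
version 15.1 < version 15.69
True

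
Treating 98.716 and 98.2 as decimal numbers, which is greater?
98.716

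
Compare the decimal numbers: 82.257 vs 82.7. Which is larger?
82.7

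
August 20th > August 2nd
True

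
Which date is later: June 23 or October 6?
October 6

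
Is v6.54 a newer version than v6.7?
Yes. Version numbers are compared segment by segment as integers, not as decimals: minor version 54 > 7, so v6.54 > v6.7 (even though the decimal 6.54 < 6.7).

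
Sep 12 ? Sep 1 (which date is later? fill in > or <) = >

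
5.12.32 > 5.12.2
True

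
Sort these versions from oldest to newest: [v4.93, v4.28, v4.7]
[v4.7, v4.28, v4.93]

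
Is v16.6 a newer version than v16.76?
No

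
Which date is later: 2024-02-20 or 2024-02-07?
2024-02-20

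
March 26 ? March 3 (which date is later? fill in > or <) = >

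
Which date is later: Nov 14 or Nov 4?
Nov 14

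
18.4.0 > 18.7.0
False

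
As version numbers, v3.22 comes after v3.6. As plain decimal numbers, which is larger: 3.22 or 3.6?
3.6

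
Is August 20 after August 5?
Yes. Day 20 comes after day 5 in August — this is a date comparison, not a decimal one (the decimal 8.20 would be smaller than 8.5).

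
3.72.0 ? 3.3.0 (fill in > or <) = >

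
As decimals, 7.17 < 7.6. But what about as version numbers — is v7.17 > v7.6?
True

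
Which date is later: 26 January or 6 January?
26 January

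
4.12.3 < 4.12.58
True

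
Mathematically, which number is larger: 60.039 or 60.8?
60.8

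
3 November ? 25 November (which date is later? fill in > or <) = <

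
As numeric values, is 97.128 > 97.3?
False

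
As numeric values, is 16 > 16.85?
False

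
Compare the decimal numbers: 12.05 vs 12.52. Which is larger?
12.52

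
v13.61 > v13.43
True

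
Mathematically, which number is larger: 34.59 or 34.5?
34.59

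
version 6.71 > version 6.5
True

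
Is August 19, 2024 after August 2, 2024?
Yes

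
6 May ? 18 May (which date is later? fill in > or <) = <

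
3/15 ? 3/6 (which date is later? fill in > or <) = >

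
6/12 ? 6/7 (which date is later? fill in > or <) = >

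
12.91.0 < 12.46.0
False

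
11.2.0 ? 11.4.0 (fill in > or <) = <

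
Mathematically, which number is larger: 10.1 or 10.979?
10.979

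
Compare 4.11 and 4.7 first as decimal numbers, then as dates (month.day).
As decimals: 4.11 < 4.7. As dates: 4/11 is later than 4/7 (day 11 > day 7).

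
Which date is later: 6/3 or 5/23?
6/3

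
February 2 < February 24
True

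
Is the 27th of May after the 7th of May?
Yes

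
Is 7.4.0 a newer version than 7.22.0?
No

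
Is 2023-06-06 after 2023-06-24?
No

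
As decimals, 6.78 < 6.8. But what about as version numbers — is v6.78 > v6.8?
True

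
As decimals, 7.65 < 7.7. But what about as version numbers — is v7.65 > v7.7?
True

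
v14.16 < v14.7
False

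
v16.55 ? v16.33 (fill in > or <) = >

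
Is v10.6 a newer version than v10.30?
No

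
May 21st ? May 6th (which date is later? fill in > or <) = >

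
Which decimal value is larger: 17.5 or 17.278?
17.5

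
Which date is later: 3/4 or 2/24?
3/4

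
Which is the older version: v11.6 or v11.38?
v11.6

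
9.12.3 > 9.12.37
False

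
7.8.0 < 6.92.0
False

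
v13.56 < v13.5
False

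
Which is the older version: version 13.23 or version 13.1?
version 13.1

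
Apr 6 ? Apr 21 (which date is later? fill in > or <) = <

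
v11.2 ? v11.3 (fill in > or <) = <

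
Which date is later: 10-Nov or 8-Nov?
10-Nov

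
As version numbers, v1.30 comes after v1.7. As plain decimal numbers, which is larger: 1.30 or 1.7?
1.7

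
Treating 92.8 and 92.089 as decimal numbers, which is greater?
92.8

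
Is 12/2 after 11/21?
Yes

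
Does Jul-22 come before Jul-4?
No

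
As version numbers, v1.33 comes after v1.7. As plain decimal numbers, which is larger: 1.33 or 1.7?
1.7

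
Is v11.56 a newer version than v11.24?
Yes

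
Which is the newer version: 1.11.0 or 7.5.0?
7.5.0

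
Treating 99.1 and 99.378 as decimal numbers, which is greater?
99.378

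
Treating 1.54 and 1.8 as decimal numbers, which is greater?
1.8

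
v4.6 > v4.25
False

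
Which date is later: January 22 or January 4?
January 22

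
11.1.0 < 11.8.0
True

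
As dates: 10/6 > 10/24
False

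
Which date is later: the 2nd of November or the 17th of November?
the 17th of November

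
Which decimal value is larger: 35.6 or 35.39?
35.6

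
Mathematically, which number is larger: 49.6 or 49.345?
49.6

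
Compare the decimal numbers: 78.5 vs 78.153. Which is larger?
78.5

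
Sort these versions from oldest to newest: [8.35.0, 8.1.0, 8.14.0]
[8.1.0, 8.14.0, 8.35.0]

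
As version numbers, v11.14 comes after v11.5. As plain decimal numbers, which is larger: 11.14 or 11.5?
11.5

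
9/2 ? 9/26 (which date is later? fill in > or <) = <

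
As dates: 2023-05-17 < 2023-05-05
False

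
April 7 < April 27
True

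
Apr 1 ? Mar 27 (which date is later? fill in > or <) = >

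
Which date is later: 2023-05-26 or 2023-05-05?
2023-05-26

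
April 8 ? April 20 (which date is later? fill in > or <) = <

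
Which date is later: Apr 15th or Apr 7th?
Apr 15th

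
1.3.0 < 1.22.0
True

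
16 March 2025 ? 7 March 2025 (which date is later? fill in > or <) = >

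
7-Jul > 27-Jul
False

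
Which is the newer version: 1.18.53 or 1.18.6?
1.18.53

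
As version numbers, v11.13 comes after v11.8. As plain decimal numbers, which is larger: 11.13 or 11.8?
11.8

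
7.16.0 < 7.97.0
True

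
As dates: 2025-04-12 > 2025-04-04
True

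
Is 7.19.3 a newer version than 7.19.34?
No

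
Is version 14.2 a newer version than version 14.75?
No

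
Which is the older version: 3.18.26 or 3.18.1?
3.18.1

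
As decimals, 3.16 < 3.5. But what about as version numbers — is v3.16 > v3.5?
True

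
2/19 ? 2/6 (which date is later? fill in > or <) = >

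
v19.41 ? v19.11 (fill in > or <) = >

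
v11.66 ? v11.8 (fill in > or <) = >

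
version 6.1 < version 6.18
True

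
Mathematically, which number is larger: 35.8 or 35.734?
35.8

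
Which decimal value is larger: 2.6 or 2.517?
2.6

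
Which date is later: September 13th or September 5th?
September 13th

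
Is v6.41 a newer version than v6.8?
Yes. Version numbers are compared segment by segment as integers, not as decimals: minor version 41 > 8, so v6.41 > v6.8 (even though the decimal 6.41 < 6.8).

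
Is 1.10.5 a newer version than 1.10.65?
No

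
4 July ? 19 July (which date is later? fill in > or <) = <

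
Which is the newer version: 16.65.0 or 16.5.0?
16.65.0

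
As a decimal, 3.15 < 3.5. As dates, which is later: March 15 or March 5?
March 15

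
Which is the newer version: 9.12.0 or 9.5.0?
9.12.0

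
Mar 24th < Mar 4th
False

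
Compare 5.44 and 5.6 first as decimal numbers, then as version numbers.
As decimals: 5.44 < 5.6. As versions: v5.44 > v5.6 (minor version 44 > 6).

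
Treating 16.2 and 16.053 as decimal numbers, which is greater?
16.2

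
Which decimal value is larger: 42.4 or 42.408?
42.408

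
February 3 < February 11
True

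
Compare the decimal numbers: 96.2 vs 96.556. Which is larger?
96.556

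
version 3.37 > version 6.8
False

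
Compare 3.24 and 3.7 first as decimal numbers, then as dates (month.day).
As decimals: 3.24 < 3.7. As dates: 3/24 is later than 3/7 (day 24 > day 7).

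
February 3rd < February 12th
True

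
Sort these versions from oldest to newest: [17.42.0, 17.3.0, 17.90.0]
[17.3.0, 17.42.0, 17.90.0]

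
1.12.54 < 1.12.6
False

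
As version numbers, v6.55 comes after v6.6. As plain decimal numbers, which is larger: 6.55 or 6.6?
6.6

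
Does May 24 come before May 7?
No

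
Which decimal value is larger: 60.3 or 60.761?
60.761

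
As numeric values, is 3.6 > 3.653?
False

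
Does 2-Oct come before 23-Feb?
No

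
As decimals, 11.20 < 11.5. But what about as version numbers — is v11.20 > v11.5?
True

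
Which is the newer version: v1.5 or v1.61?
v1.61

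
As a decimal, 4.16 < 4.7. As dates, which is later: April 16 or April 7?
April 16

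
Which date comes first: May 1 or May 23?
May 1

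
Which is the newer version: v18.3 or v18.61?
v18.61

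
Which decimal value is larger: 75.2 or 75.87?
75.87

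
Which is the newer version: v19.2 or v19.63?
v19.63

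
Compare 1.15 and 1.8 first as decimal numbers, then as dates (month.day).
As decimals: 1.15 < 1.8. As dates: 1/15 is later than 1/8 (day 15 > day 8).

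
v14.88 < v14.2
False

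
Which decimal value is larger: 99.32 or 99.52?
99.52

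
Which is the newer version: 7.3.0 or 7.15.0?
7.15.0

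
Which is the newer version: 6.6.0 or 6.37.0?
6.37.0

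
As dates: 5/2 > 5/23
False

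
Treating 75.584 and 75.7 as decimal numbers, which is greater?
75.7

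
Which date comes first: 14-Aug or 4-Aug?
4-Aug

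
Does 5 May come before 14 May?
Yes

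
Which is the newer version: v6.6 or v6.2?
v6.6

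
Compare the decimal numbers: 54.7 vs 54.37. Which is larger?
54.7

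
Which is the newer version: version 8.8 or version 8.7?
version 8.8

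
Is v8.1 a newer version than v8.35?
No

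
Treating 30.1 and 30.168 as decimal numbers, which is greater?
30.168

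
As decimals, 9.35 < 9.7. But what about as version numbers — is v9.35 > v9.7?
True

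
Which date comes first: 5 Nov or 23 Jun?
23 Jun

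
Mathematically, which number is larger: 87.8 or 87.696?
87.8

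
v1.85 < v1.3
False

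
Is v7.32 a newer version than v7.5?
Yes. Version numbers are compared segment by segment as integers, not as decimals: minor version 32 > 5, so v7.32 > v7.5 (even though the decimal 7.32 < 7.5).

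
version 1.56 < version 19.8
True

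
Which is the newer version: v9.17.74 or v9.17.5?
v9.17.74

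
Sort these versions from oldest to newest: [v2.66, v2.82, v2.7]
[v2.7, v2.66, v2.82]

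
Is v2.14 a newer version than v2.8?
Yes. Version numbers are compared segment by segment as integers, not as decimals: minor version 14 > 8, so v2.14 > v2.8 (even though the decimal 2.14 < 2.8).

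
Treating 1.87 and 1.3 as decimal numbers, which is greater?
1.87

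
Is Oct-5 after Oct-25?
No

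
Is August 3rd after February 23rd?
Yes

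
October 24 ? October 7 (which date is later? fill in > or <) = >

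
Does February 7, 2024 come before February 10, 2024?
Yes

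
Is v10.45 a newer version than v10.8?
Yes. Version numbers are compared segment by segment as integers, not as decimals: minor version 45 > 8, so v10.45 > v10.8 (even though the decimal 10.45 < 10.8).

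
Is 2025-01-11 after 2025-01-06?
Yes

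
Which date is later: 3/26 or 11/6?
11/6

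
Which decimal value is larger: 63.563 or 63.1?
63.563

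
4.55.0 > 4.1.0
True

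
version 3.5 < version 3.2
False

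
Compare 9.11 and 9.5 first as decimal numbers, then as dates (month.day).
As decimals: 9.11 < 9.5. As dates: 9/11 is later than 9/5 (day 11 > day 5).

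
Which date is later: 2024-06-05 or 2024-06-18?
2024-06-18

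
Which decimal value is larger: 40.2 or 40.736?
40.736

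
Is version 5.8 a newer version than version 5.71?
No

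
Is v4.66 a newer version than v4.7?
Yes. Version numbers are compared segment by segment as integers, not as decimals: minor version 66 > 7, so v4.66 > v4.7 (even though the decimal 4.66 < 4.7).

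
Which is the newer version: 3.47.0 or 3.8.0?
3.47.0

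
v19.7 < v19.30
True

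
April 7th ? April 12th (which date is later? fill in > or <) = <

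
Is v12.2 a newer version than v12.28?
No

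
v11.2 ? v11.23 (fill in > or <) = <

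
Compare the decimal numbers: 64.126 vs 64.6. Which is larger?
64.6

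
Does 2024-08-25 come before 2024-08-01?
No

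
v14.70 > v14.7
True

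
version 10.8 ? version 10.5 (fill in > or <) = >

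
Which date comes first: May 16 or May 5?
May 5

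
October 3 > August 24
True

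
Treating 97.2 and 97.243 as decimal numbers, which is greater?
97.243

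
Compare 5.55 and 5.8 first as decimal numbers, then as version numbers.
As decimals: 5.55 < 5.8. As versions: v5.55 > v5.8 (minor version 55 > 8).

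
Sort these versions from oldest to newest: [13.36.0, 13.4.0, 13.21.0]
[13.4.0, 13.21.0, 13.36.0]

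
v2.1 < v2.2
True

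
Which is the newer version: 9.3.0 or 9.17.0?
9.17.0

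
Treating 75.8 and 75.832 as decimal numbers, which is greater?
75.832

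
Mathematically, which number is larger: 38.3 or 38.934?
38.934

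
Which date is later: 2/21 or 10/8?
10/8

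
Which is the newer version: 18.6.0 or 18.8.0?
18.8.0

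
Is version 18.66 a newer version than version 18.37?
Yes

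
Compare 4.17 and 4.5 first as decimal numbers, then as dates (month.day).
As decimals: 4.17 < 4.5. As dates: 4/17 is later than 4/5 (day 17 > day 5).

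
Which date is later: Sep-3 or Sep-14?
Sep-14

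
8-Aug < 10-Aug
True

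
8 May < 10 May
True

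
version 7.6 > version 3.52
True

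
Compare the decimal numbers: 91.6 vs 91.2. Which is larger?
91.6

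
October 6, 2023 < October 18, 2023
True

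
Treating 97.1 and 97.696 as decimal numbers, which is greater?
97.696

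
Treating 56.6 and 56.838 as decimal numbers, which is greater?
56.838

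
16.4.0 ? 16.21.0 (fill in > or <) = <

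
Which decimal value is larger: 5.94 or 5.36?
5.94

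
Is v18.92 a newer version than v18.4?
Yes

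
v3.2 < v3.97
True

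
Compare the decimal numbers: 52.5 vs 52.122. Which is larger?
52.5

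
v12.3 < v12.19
True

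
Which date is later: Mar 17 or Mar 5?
Mar 17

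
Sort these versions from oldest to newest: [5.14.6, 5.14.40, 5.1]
[5.1, 5.14.6, 5.14.40]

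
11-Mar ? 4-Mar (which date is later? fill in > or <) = >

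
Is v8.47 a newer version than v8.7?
Yes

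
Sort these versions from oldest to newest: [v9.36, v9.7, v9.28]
[v9.7, v9.28, v9.36]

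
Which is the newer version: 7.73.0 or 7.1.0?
7.73.0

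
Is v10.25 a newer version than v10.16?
Yes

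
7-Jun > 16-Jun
False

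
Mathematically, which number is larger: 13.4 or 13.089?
13.4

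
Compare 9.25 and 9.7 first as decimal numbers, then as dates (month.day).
As decimals: 9.25 < 9.7. As dates: 9/25 is later than 9/7 (day 25 > day 7).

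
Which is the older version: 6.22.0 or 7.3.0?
6.22.0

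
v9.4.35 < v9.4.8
False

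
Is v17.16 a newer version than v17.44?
No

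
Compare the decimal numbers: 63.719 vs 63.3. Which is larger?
63.719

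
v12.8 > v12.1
True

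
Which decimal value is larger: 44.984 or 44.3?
44.984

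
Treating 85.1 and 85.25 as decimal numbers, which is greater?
85.25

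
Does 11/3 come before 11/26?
Yes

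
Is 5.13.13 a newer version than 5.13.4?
Yes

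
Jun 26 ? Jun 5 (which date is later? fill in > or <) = >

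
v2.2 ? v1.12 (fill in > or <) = >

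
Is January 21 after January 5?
Yes. Day 21 comes after day 5 in January — this is a date comparison, not a decimal one (the decimal 1.21 would be smaller than 1.5).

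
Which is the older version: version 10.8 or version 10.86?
version 10.8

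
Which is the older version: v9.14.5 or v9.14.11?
v9.14.5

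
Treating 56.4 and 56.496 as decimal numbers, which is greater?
56.496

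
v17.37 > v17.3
True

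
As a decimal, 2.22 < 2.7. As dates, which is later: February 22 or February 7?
February 22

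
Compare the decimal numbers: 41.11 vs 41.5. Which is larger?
41.5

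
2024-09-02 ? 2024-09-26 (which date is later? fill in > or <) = <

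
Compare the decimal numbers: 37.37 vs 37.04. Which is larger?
37.37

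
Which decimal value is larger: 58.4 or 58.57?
58.57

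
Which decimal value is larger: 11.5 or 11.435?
11.5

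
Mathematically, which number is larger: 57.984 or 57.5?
57.984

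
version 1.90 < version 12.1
True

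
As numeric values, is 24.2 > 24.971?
False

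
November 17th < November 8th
False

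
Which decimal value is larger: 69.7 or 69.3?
69.7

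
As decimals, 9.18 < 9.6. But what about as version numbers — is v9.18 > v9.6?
True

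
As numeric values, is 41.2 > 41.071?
True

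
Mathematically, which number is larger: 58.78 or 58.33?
58.78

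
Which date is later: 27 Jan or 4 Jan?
27 Jan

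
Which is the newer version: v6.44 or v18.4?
v18.4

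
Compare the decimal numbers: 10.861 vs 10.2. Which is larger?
10.861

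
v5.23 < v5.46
True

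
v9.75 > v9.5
True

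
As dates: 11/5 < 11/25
True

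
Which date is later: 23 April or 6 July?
6 July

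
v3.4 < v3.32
True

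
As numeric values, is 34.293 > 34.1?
True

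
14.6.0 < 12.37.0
False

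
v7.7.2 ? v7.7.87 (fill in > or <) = <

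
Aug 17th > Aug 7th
True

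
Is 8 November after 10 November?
No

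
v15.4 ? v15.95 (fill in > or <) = <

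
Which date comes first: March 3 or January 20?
January 20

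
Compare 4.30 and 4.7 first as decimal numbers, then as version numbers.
As decimals: 4.30 < 4.7. As versions: v4.30 > v4.7 (minor version 30 > 7).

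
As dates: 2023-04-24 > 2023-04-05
True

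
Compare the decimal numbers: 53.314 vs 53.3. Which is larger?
53.314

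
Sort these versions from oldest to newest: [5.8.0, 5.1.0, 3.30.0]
[3.30.0, 5.1.0, 5.8.0]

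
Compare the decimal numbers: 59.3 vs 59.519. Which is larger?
59.519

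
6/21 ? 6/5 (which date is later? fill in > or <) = >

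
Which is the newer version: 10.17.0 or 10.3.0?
10.17.0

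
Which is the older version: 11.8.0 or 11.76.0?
11.8.0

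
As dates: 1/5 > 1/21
False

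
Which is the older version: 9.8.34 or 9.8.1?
9.8.1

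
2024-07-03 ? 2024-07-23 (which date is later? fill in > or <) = <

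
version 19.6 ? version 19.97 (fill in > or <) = <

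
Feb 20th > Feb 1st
True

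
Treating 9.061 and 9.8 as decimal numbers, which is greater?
9.8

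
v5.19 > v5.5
True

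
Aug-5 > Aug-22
False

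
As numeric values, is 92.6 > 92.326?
True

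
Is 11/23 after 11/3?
Yes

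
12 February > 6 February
True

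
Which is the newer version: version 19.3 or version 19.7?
version 19.7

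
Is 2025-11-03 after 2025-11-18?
No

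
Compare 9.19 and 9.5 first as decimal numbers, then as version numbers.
As decimals: 9.19 < 9.5. As versions: v9.19 > v9.5 (minor version 19 > 5).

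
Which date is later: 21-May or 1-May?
21-May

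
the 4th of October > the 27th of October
False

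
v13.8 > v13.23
False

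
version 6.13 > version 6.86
False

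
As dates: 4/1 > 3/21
True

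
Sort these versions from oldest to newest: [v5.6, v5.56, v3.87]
[v3.87, v5.6, v5.56]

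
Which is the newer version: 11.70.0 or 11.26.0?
11.70.0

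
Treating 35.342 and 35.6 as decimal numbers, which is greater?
35.6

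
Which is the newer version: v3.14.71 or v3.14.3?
v3.14.71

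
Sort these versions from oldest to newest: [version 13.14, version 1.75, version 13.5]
[version 1.75, version 13.5, version 13.14]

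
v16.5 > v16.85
False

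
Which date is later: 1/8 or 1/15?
1/15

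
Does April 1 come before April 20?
Yes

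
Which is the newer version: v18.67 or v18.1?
v18.67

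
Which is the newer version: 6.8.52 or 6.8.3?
6.8.52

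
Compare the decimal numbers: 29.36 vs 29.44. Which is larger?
29.44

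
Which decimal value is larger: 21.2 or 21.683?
21.683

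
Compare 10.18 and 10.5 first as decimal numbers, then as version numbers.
As decimals: 10.18 < 10.5. As versions: v10.18 > v10.5 (minor version 18 > 5).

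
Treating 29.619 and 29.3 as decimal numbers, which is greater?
29.619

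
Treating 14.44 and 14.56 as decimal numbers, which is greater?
14.56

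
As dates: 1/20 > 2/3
False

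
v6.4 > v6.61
False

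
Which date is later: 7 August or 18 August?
18 August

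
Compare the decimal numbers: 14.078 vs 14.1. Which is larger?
14.1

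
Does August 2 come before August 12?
Yes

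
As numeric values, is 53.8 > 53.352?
True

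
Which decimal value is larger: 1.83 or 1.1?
1.83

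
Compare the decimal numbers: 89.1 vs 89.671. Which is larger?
89.671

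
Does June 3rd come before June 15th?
Yes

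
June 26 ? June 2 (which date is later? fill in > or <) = >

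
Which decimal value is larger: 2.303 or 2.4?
2.4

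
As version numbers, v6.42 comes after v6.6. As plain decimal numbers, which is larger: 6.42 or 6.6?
6.6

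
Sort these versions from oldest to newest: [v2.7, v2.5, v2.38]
[v2.5, v2.7, v2.38]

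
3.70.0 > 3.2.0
True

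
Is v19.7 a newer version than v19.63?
No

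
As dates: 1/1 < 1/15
True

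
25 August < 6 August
False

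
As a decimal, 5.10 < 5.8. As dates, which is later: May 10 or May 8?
May 10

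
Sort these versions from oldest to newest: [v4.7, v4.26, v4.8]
[v4.7, v4.8, v4.26]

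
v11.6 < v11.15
True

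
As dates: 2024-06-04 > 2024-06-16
False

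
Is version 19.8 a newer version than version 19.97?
No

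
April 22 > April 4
True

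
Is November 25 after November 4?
Yes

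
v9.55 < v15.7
True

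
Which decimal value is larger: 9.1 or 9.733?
9.733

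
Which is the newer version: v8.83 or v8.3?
v8.83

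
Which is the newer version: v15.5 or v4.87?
v15.5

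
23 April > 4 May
False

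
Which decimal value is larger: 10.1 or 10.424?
10.424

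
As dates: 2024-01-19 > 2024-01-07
True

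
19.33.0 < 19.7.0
False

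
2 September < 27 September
True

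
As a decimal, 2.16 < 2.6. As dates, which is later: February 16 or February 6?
February 16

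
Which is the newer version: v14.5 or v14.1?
v14.5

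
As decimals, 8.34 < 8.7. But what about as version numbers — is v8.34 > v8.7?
True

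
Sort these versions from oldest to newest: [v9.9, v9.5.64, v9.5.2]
[v9.5.2, v9.5.64, v9.9]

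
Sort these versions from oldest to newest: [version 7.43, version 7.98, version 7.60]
[version 7.43, version 7.60, version 7.98]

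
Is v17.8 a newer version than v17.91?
No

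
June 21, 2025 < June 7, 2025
False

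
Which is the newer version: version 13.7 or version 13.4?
version 13.7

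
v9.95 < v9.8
False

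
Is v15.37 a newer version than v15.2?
Yes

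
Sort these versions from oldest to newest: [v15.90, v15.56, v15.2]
[v15.2, v15.56, v15.90]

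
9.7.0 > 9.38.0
False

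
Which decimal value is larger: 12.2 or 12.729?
12.729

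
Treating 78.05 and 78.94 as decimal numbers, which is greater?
78.94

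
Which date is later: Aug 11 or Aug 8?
Aug 11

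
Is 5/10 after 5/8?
Yes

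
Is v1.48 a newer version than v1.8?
Yes. Version numbers are compared segment by segment as integers, not as decimals: minor version 48 > 8, so v1.48 > v1.8 (even though the decimal 1.48 < 1.8).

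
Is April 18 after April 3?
Yes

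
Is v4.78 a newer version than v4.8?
Yes. Version numbers are compared segment by segment as integers, not as decimals: minor version 78 > 8, so v4.78 > v4.8 (even though the decimal 4.78 < 4.8).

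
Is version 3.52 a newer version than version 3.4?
Yes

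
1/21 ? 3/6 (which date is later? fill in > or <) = <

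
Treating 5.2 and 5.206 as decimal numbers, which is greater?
5.206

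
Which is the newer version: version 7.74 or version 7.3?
version 7.74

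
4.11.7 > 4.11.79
False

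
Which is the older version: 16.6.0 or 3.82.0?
3.82.0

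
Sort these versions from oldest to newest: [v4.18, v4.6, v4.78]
[v4.6, v4.18, v4.78]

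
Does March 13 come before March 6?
No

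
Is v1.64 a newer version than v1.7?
Yes. Version numbers are compared segment by segment as integers, not as decimals: minor version 64 > 7, so v1.64 > v1.7 (even though the decimal 1.64 < 1.7).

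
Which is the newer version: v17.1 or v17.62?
v17.62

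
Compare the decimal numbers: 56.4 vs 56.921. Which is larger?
56.921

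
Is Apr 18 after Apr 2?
Yes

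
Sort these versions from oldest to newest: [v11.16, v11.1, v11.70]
[v11.1, v11.16, v11.70]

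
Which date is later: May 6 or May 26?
May 26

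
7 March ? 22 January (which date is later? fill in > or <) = >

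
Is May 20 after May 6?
Yes. Day 20 comes after day 6 in May — this is a date comparison, not a decimal one (the decimal 5.20 would be smaller than 5.6).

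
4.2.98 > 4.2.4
True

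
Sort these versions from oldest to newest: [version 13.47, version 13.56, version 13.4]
[version 13.4, version 13.47, version 13.56]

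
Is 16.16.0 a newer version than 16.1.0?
Yes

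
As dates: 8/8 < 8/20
True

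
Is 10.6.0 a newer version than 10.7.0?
No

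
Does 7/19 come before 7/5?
No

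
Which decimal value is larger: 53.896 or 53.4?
53.896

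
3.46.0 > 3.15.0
True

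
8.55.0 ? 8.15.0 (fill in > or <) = >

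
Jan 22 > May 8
False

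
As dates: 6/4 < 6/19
True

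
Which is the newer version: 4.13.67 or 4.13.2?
4.13.67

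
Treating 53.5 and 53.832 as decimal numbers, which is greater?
53.832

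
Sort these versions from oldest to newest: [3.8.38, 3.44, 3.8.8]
[3.8.8, 3.8.38, 3.44]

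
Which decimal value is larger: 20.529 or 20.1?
20.529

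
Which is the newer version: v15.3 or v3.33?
v15.3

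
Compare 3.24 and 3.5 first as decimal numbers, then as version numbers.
As decimals: 3.24 < 3.5. As versions: v3.24 > v3.5 (minor version 24 > 5).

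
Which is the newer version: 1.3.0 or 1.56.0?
1.56.0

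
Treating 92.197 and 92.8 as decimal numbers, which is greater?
92.8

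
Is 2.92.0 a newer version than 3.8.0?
No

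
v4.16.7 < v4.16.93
True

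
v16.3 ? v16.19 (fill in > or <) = <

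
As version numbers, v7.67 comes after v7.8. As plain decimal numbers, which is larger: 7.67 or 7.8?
7.8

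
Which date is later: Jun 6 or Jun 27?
Jun 27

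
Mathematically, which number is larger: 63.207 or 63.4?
63.4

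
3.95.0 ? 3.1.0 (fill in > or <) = >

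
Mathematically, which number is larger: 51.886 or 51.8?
51.886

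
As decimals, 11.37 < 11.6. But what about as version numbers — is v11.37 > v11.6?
True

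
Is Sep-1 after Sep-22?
No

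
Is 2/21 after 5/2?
No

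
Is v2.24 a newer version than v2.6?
Yes. Version numbers are compared segment by segment as integers, not as decimals: minor version 24 > 6, so v2.24 > v2.6 (even though the decimal 2.24 < 2.6).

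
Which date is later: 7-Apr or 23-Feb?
7-Apr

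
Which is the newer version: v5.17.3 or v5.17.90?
v5.17.90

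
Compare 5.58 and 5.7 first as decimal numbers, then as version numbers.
As decimals: 5.58 < 5.7. As versions: v5.58 > v5.7 (minor version 58 > 7).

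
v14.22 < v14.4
False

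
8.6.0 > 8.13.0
False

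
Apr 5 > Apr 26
False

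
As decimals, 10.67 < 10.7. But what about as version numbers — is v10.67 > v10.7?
True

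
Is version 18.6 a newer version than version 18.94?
No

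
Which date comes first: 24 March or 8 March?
8 March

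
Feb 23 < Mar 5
True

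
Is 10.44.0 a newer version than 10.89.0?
No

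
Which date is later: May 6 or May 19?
May 19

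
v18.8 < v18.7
False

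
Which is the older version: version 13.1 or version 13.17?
version 13.1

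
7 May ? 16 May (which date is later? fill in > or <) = <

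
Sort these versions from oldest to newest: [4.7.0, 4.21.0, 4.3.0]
[4.3.0, 4.7.0, 4.21.0]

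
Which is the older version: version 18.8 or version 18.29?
version 18.8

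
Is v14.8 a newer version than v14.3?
Yes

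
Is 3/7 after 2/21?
Yes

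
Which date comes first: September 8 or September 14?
September 8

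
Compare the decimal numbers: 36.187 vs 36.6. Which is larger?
36.6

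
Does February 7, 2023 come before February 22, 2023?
Yes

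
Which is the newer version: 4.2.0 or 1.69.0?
4.2.0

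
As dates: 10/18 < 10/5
False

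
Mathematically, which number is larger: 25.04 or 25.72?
25.72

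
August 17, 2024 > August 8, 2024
True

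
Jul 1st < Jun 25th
False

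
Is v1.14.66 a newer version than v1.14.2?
Yes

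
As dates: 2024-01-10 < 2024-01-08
False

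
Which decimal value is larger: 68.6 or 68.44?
68.6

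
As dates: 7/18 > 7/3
True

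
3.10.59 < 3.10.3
False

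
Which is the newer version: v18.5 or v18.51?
v18.51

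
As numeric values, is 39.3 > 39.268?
True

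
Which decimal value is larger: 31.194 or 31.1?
31.194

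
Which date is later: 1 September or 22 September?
22 September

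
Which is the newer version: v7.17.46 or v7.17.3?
v7.17.46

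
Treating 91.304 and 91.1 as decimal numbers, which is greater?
91.304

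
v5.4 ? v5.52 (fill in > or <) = <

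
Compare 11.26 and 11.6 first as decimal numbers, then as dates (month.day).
As decimals: 11.26 < 11.6. As dates: 11/26 is later than 11/6 (day 26 > day 6).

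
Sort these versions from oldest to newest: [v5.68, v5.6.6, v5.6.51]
[v5.6.6, v5.6.51, v5.68]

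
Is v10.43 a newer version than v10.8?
Yes. Version numbers are compared segment by segment as integers, not as decimals: minor version 43 > 8, so v10.43 > v10.8 (even though the decimal 10.43 < 10.8).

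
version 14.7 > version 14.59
False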